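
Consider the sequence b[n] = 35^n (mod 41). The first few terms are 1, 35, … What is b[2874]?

20

b[0] = 1; b[1] = 35; b[2] = 36; b[3] = 30; b[4] = 25; b[5] = 14; b[6] = 39; b[7] = 12; b[8] = 10; b[9] = 22; b[10] = 32; b[11] = 13; b[12] = 4; b[13] = 17; b[14] = 21; b[15] = 38; b[16] = 18; b[17] = 15; b[18] = 33; b[19] = 7; b[20] = 40; b[21] = 6; b[22] = 5; b[23] = 11; b[24] = 16; b[25] = 27; b[26] = 2; b[27] = 29; b[28] = 31; b[29] = 19; b[30] = 9; b[31] = 28; b[32] = 37; b[33] = 24; b[34] = 20; b[35] = 3; b[36] = 23; b[37] = 26; b[38] = 8; b[39] = 34; b[40] = 1.
The sequence repeats with period 40.
So b[2874] = b[0 + ((2874-0) mod 40)] = b[34] = 20.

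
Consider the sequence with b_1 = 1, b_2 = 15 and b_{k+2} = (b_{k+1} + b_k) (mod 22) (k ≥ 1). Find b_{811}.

1

Listing terms: b_1 = 1; b_2 = 15; b_3 = 16; b_4 = 9; b_5 = 3; b_6 = 12; b_7 = 15; b_8 = 5; b_9 = 20; b_{10} = 3; b_{11} = 1; b_{12} = 4; b_{13} = 5; b_{14} = 9; b_{15} = 14; b_{16} = 1; b_{17} = 15.
The sequence repeats with period 15.
So b_{811} = b_{1 + ((811-1) mod 15)} = b_1 = 1.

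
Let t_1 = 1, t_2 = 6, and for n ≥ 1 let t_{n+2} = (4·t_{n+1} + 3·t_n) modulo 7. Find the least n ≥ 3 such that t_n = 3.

Listing terms: t_1 = 1, t_2 = 6, t_3 = 6, t_4 = 0, t_5 = 4, t_6 = 2, t_7 = 6, t_8 = 2, t_9 = 5, t_{10} = 5, t_{11} = 0, t_{12} = 1, t_{13} = 4, t_{14} = 5, t_{15} = 4, t_{16} = 3, t_{17} = 3, t_{18} = 0, t_{19} = 2, t_{20} = 1, t_{21} = 3, t_{22} = 1, t_{23} = 6.
The sequence repeats with period 21.
The value 3 first appears (with n ≥ 3) at t_{16}.

16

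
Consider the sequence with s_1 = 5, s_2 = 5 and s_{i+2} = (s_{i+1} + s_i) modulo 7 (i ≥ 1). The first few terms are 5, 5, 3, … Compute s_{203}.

4

s_1 = 5, s_2 = 5, s_3 = 3, s_4 = 1, s_5 = 4, s_6 = 5, s_7 = 2, s_8 = 0, s_9 = 2, s_{10} = 2, s_{11} = 4, s_{12} = 6, s_{13} = 3, s_{14} = 2, s_{15} = 5, s_{16} = 0, s_{17} = 5, s_{18} = 5.
The sequence repeats with period 16.
So s_{203} = s_{1 + ((203-1) mod 16)} = s_{11} = 4.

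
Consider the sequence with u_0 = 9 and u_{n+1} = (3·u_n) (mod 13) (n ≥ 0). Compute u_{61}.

1

u_0 = 9,  u_1 = 1,  u_2 = 3,  u_3 = 9.
Since u_3 = u_0 = 9, the sequence is periodic with period 3.
So u_{61} = u_{0 + ((61-0) mod 3)} = u_1 = 1.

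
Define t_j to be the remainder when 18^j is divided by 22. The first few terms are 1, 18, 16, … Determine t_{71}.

18

t_0 = 1,  t_1 = 18,  t_2 = 16,  t_3 = 2,  t_4 = 14,  t_5 = 10,  t_6 = 4,  t_7 = 6,  t_8 = 20,  t_9 = 8,  t_{10} = 12,  t_{11} = 18.
Since t_{11} = t_1 = 18, the sequence is eventually periodic: after a pre-period of length 1 it cycles with period 10.
For j ≥ 1, t_j depends only on (j - 1) mod 10. (71 - 1) mod 10 = 0, so t_{71} = t_1 = 18.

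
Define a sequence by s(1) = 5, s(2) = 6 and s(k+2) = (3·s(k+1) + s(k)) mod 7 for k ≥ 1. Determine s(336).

5

We have s(1) = 5,  s(2) = 6,  s(3) = 2,  s(4) = 5,  s(5) = 3,  s(6) = 0,  s(7) = 3,  s(8) = 2,  s(9) = 2,  s(10) = 1,  s(11) = 5,  s(12) = 2,  s(13) = 4,  s(14) = 0,  s(15) = 4,  s(16) = 5,  s(17) = 5,  s(18) = 6.
Since (s(17), s(18)) = (s(1), s(2)) = (5, 6) (two consecutive terms determine the rest), the sequence is periodic with period 16.
(336 - 1) mod 16 = 15, so s(336) = s(16) = 5.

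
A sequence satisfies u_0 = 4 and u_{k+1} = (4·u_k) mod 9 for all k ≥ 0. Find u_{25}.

We have u_0 = 4,  u_1 = 7,  u_2 = 1,  u_3 = 4.
Since u_3 = u_0 = 4, the sequence is periodic with period 3.
So u_{25} = u_{0 + ((25-0) mod 3)} = u_1 = 7.

7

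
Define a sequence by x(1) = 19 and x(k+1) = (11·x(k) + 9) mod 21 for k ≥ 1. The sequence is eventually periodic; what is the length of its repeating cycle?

x(1) = 19; x(2) = 8; x(3) = 13; x(4) = 5; x(5) = 1; x(6) = 20; x(7) = 19.
Since x(7) = x(1) = 19, the sequence is periodic with period 6.

6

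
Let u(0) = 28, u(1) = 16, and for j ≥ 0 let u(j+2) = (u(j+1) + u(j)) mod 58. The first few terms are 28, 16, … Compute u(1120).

Listing terms: u(0) = 28, u(1) = 16, u(2) = 44, u(3) = 2, u(4) = 46, u(5) = 48, u(6) = 36, u(7) = 26, u(8) = 4, u(9) = 30, u(10) = 34, u(11) = 6, u(12) = 40, u(13) = 46, u(14) = 28, u(15) = 16.
Since (u(14), u(15)) = (u(0), u(1)) = (28, 16) (two consecutive terms determine the rest), the sequence is periodic with period 14.
(1120 - 0) mod 14 = 0, so u(1120) = u(0) = 28.

28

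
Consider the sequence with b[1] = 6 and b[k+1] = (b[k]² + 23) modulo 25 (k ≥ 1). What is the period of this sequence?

Listing terms: b[1] = 6; b[2] = 9; b[3] = 4; b[4] = 14; b[5] = 19; b[6] = 9.
Since b[6] = b[2] = 9, the sequence is eventually periodic: after a pre-period of length 1 it cycles with period 4.

4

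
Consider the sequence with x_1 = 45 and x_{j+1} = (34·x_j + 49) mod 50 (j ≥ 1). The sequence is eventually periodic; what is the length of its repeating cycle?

x_1 = 45, x_2 = 29, x_3 = 35, x_4 = 39, x_5 = 25, x_6 = 49, x_7 = 15, x_8 = 9, x_9 = 5, x_{10} = 19, x_{11} = 45.
Since x_{11} = x_1 = 45, the sequence is periodic with period 10.

10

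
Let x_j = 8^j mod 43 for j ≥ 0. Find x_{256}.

11

Listing terms: x_0 = 1,  x_1 = 8,  x_2 = 21,  x_3 = 39,  x_4 = 11,  x_5 = 2,  x_6 = 16,  x_7 = 42,  x_8 = 35,  x_9 = 22,  x_{10} = 4,  x_{11} = 32,  x_{12} = 41,  x_{13} = 27,  x_{14} = 1.
Since x_{14} = x_0 = 1, the sequence is periodic with period 14.
(256 - 0) mod 14 = 4, so x_{256} = x_4 = 11.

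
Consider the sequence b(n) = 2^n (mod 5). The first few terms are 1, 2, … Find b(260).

1

Listing terms: b(0) = 1,  b(1) = 2,  b(2) = 4,  b(3) = 3,  b(4) = 1.
Since b(4) = b(0) = 1, the sequence is periodic with period 4.
(260 - 0) mod 4 = 0, so b(260) = b(0) = 1.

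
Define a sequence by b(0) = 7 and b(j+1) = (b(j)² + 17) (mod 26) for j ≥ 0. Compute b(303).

16

b(0) = 7; b(1) = 14; b(2) = 5; b(3) = 16; b(4) = 13; b(5) = 4; b(6) = 7.
Since b(6) = b(0) = 7, the sequence is periodic with period 6.
(303 - 0) mod 6 = 3, so b(303) = b(3) = 16.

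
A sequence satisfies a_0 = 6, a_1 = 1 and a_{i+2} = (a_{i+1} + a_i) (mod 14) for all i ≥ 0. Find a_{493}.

Computing terms: a_0 = 6; a_1 = 1; a_2 = 7; a_3 = 8; a_4 = 1; a_5 = 9; a_6 = 10; a_7 = 5; a_8 = 1; a_9 = 6; a_{10} = 7; a_{11} = 13; a_{12} = 6; a_{13} = 5; a_{14} = 11; a_{15} = 2; a_{16} = 13; a_{17} = 1; a_{18} = 0; a_{19} = 1; a_{20} = 1; a_{21} = 2; a_{22} = 3; a_{23} = 5; a_{24} = 8; a_{25} = 13; a_{26} = 7; a_{27} = 6; a_{28} = 13; a_{29} = 5; a_{30} = 4; a_{31} = 9; a_{32} = 13; a_{33} = 8; a_{34} = 7; a_{35} = 1; a_{36} = 8; a_{37} = 9; a_{38} = 3; a_{39} = 12; a_{40} = 1; a_{41} = 13; a_{42} = 0; a_{43} = 13; a_{44} = 13; a_{45} = 12; a_{46} = 11; a_{47} = 9; a_{48} = 6; a_{49} = 1.
The sequence repeats with period 48.
(493 - 0) mod 48 = 13, so a_{493} = a_{13} = 5.

5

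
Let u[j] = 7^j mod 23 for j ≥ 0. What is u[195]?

Listing terms: u[0] = 1; u[1] = 7; u[2] = 3; u[3] = 21; u[4] = 9; u[5] = 17; u[6] = 4; u[7] = 5; u[8] = 12; u[9] = 15; u[10] = 13; u[11] = 22; u[12] = 16; u[13] = 20; u[14] = 2; u[15] = 14; u[16] = 6; u[17] = 19; u[18] = 18; u[19] = 11; u[20] = 8; u[21] = 10; u[22] = 1.
The sequence repeats with period 22.
(195 - 0) mod 22 = 19, so u[195] = u[19] = 11.

11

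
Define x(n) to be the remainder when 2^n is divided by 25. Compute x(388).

6

Listing terms: x(0) = 1; x(1) = 2; x(2) = 4; x(3) = 8; x(4) = 16; x(5) = 7; x(6) = 14; x(7) = 3; x(8) = 6; x(9) = 12; x(10) = 24; x(11) = 23; x(12) = 21; x(13) = 17; x(14) = 9; x(15) = 18; x(16) = 11; x(17) = 22; x(18) = 19; x(19) = 13; x(20) = 1.
Since x(20) = x(0) = 1, the sequence is periodic with period 20.
(388 - 0) mod 20 = 8, so x(388) = x(8) = 6.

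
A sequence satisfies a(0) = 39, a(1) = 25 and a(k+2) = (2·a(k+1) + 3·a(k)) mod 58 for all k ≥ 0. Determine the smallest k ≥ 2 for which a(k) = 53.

7

Listing terms: a(0) = 39, a(1) = 25, a(2) = 51, a(3) = 3, a(4) = 43, a(5) = 37, a(6) = 29, a(7) = 53, a(8) = 19, a(9) = 23, a(10) = 45, a(11) = 43, a(12) = 47, a(13) = 49, a(14) = 7, a(15) = 45, a(16) = 53, a(17) = 9, a(18) = 3, a(19) = 33, a(20) = 17, a(21) = 17, a(22) = 27, a(23) = 47, a(24) = 1, a(25) = 27, a(26) = 57, a(27) = 21, a(28) = 39, a(29) = 25.
Since (a(28), a(29)) = (a(0), a(1)) = (39, 25) (two consecutive terms determine the rest), the sequence is periodic with period 28.
The value 53 first appears (with k ≥ 2) at a(7).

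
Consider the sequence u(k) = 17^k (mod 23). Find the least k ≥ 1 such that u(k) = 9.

14

Computing terms: u(0) = 1,  u(1) = 17,  u(2) = 13,  u(3) = 14,  u(4) = 8,  u(5) = 21,  u(6) = 12,  u(7) = 20,  u(8) = 18,  u(9) = 7,  u(10) = 4,  u(11) = 22,  u(12) = 6,  u(13) = 10,  u(14) = 9,  u(15) = 15,  u(16) = 2,  u(17) = 11,  u(18) = 3,  u(19) = 5,  u(20) = 16,  u(21) = 19,  u(22) = 1.
Since u(22) = u(0) = 1, the sequence is periodic with period 22.
The value 9 first appears (with k ≥ 1) at u(14).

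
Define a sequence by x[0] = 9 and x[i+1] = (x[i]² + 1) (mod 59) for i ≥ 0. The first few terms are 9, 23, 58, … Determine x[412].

21

Listing terms: x[0] = 9; x[1] = 23; x[2] = 58; x[3] = 2; x[4] = 5; x[5] = 26; x[6] = 28; x[7] = 18; x[8] = 30; x[9] = 16; x[10] = 21; x[11] = 29; x[12] = 16.
Since x[12] = x[9] = 16, the sequence is eventually periodic: after a pre-period of length 9 it cycles with period 3.
For i ≥ 9, x[i] depends only on (i - 9) mod 3. (412 - 9) mod 3 = 1, so x[412] = x[10] = 21.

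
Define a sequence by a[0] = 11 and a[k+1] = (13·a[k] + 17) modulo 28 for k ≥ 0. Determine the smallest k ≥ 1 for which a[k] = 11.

4

a[0] = 11,  a[1] = 20,  a[2] = 25,  a[3] = 6,  a[4] = 11.
Since a[4] = a[0] = 11, the sequence is periodic with period 4.
The value 11 next appears (with k ≥ 1) at a[4].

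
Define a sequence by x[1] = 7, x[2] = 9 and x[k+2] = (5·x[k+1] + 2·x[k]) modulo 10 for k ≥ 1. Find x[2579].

Listing terms: x[1] = 7,  x[2] = 9,  x[3] = 9,  x[4] = 3,  x[5] = 3,  x[6] = 1,  x[7] = 1,  x[8] = 7,  x[9] = 7,  x[10] = 9.
Since (x[9], x[10]) = (x[1], x[2]) = (7, 9) (two consecutive terms determine the rest), the sequence is periodic with period 8.
So x[2579] = x[1 + ((2579-1) mod 8)] = x[3] = 9.

9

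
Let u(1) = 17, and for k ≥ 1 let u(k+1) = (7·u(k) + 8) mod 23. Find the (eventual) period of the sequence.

22

u(1) = 17; u(2) = 12; u(3) = 0; u(4) = 8; u(5) = 18; u(6) = 19; u(7) = 3; u(8) = 6; u(9) = 4; u(10) = 13; u(11) = 7; u(12) = 11; u(13) = 16; u(14) = 5; u(15) = 20; u(16) = 10; u(17) = 9; u(18) = 2; u(19) = 22; u(20) = 1; u(21) = 15; u(22) = 21; u(23) = 17.
The sequence repeats with period 22.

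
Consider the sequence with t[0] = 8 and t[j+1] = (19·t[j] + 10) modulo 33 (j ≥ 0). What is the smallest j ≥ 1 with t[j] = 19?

2

Listing terms: t[0] = 8; t[1] = 30; t[2] = 19; t[3] = 8.
The sequence repeats with period 3.
The value 19 first appears (with j ≥ 1) at t[2].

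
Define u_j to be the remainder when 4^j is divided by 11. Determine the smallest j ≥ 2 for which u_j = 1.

Computing terms: u_1 = 4; u_2 = 5; u_3 = 9; u_4 = 3; u_5 = 1; u_6 = 4.
Since u_6 = u_1 = 4, the sequence is periodic with period 5.
The value 1 first appears (with j ≥ 2) at u_5.

5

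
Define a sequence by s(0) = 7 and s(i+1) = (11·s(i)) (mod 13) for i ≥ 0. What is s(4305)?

4

We have s(0) = 7, s(1) = 12, s(2) = 2, s(3) = 9, s(4) = 8, s(5) = 10, s(6) = 6, s(7) = 1, s(8) = 11, s(9) = 4, s(10) = 5, s(11) = 3, s(12) = 7.
The sequence repeats with period 12.
(4305 - 0) mod 12 = 9, so s(4305) = s(9) = 4.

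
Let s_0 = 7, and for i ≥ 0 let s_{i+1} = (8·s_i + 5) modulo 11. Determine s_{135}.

1

s_0 = 7; s_1 = 6; s_2 = 9; s_3 = 0; s_4 = 5; s_5 = 1; s_6 = 2; s_7 = 10; s_8 = 8; s_9 = 3; s_{10} = 7.
Since s_{10} = s_0 = 7, the sequence is periodic with period 10.
So s_{135} = s_{0 + ((135-0) mod 10)} = s_5 = 1.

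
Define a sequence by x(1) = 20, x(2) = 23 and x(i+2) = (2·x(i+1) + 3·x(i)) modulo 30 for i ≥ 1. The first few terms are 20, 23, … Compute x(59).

Listing terms: x(1) = 20,  x(2) = 23,  x(3) = 16,  x(4) = 11,  x(5) = 10,  x(6) = 23,  x(7) = 16.
Since (x(6), x(7)) = (x(2), x(3)) = (23, 16) (two consecutive terms determine the rest), the sequence is eventually periodic: after a pre-period of length 1 it cycles with period 4.
For i ≥ 2, x(i) depends only on (i - 2) mod 4. (59 - 2) mod 4 = 1, so x(59) = x(3) = 16.

16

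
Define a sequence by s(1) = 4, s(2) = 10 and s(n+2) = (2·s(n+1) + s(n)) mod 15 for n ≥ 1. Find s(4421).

Computing terms: s(1) = 4, s(2) = 10, s(3) = 9, s(4) = 13, s(5) = 5, s(6) = 8, s(7) = 6, s(8) = 5, s(9) = 1, s(10) = 7, s(11) = 0, s(12) = 7, s(13) = 14, s(14) = 5, s(15) = 9, s(16) = 8, s(17) = 10, s(18) = 13, s(19) = 6, s(20) = 10, s(21) = 11, s(22) = 2, s(23) = 0, s(24) = 2, s(25) = 4, s(26) = 10.
Since (s(25), s(26)) = (s(1), s(2)) = (4, 10) (two consecutive terms determine the rest), the sequence is periodic with period 24.
(4421 - 1) mod 24 = 4, so s(4421) = s(5) = 5.

5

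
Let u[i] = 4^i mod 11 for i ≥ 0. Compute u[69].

3

u[0] = 1,  u[1] = 4,  u[2] = 5,  u[3] = 9,  u[4] = 3,  u[5] = 1.
Since u[5] = u[0] = 1, the sequence is periodic with period 5.
So u[69] = u[0 + ((69-0) mod 5)] = u[4] = 3.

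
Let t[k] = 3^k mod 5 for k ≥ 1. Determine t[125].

Listing terms: t[1] = 3, t[2] = 4, t[3] = 2, t[4] = 1, t[5] = 3.
Since t[5] = t[1] = 3, the sequence is periodic with period 4.
So t[125] = t[1 + ((125-1) mod 4)] = t[1] = 3.

3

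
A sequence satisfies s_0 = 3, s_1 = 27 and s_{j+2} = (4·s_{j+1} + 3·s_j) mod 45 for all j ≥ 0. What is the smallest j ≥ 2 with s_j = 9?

3

We have s_0 = 3,  s_1 = 27,  s_2 = 27,  s_3 = 9,  s_4 = 27,  s_5 = 0,  s_6 = 36,  s_7 = 9,  s_8 = 9,  s_9 = 18,  s_{10} = 9,  s_{11} = 0,  s_{12} = 27,  s_{13} = 18,  s_{14} = 18,  s_{15} = 36,  s_{16} = 18,  s_{17} = 0,  s_{18} = 9,  s_{19} = 36,  s_{20} = 36,  s_{21} = 27,  s_{22} = 36,  s_{23} = 0,  s_{24} = 18,  s_{25} = 27,  s_{26} = 27.
Since (s_{25}, s_{26}) = (s_1, s_2) = (27, 27) (two consecutive terms determine the rest), the sequence is eventually periodic: after a pre-period of length 1 it cycles with period 24.
The value 9 first appears (with j ≥ 2) at s_3.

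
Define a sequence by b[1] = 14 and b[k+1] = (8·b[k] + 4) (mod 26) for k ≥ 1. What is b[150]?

b[1] = 14; b[2] = 12; b[3] = 22; b[4] = 24; b[5] = 14.
The sequence repeats with period 4.
So b[150] = b[1 + ((150-1) mod 4)] = b[2] = 12.

12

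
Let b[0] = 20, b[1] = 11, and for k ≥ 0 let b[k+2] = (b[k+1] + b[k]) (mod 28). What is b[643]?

7

We have b[0] = 20; b[1] = 11; b[2] = 3; b[3] = 14; b[4] = 17; b[5] = 3; b[6] = 20; b[7] = 23; b[8] = 15; b[9] = 10; b[10] = 25; b[11] = 7; b[12] = 4; b[13] = 11; b[14] = 15; b[15] = 26; b[16] = 13; b[17] = 11; b[18] = 24; b[19] = 7; b[20] = 3; b[21] = 10; b[22] = 13; b[23] = 23; b[24] = 8; b[25] = 3; b[26] = 11; b[27] = 14; b[28] = 25; b[29] = 11; b[30] = 8; b[31] = 19; b[32] = 27; b[33] = 18; b[34] = 17; b[35] = 7; b[36] = 24; b[37] = 3; b[38] = 27; b[39] = 2; b[40] = 1; b[41] = 3; b[42] = 4; b[43] = 7; b[44] = 11; b[45] = 18; b[46] = 1; b[47] = 19; b[48] = 20; b[49] = 11.
The sequence repeats with period 48.
So b[643] = b[0 + ((643-0) mod 48)] = b[19] = 7.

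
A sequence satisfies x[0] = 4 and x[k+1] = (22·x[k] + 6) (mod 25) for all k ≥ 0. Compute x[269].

19

x[0] = 4; x[1] = 19; x[2] = 24; x[3] = 9; x[4] = 4.
Since x[4] = x[0] = 4, the sequence is periodic with period 4.
(269 - 0) mod 4 = 1, so x[269] = x[1] = 19.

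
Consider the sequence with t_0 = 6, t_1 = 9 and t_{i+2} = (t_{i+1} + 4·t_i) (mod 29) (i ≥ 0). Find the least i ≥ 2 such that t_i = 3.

18

t_0 = 6,  t_1 = 9,  t_2 = 4,  t_3 = 11,  t_4 = 27,  t_5 = 13,  t_6 = 5,  t_7 = 28,  t_8 = 19,  t_9 = 15,  t_{10} = 4,  t_{11} = 6,  t_{12} = 22,  t_{13} = 17,  t_{14} = 18,  t_{15} = 28,  t_{16} = 13,  t_{17} = 9,  t_{18} = 3,  t_{19} = 10,  t_{20} = 22,  t_{21} = 4,  t_{22} = 5,  t_{23} = 21,  t_{24} = 12,  t_{25} = 9,  t_{26} = 28,  t_{27} = 6,  t_{28} = 2,  t_{29} = 26,  t_{30} = 5,  t_{31} = 22,  t_{32} = 13,  t_{33} = 14,  t_{34} = 8,  t_{35} = 6,  t_{36} = 9.
Since (t_{35}, t_{36}) = (t_0, t_1) = (6, 9) (two consecutive terms determine the rest), the sequence is periodic with period 35.
The value 3 first appears (with i ≥ 2) at t_{18}.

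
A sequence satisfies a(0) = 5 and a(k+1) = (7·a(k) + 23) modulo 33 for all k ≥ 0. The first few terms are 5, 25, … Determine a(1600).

16

a(0) = 5; a(1) = 25; a(2) = 0; a(3) = 23; a(4) = 19; a(5) = 24; a(6) = 26; a(7) = 7; a(8) = 6; a(9) = 32; a(10) = 16; a(11) = 3; a(12) = 11; a(13) = 1; a(14) = 30; a(15) = 2; a(16) = 4; a(17) = 18; a(18) = 17; a(19) = 10; a(20) = 27; a(21) = 14; a(22) = 22; a(23) = 12; a(24) = 8; a(25) = 13; a(26) = 15; a(27) = 29; a(28) = 28; a(29) = 21; a(30) = 5.
Since a(30) = a(0) = 5, the sequence is periodic with period 30.
(1600 - 0) mod 30 = 10, so a(1600) = a(10) = 16.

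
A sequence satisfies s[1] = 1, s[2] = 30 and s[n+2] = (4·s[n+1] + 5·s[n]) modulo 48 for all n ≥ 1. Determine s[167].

21

Computing terms: s[1] = 1,  s[2] = 30,  s[3] = 29,  s[4] = 26,  s[5] = 9,  s[6] = 22,  s[7] = 37,  s[8] = 18,  s[9] = 17,  s[10] = 14,  s[11] = 45,  s[12] = 10,  s[13] = 25,  s[14] = 6,  s[15] = 5,  s[16] = 2,  s[17] = 33,  s[18] = 46,  s[19] = 13,  s[20] = 42,  s[21] = 41,  s[22] = 38,  s[23] = 21,  s[24] = 34,  s[25] = 1,  s[26] = 30.
Since (s[25], s[26]) = (s[1], s[2]) = (1, 30) (two consecutive terms determine the rest), the sequence is periodic with period 24.
(167 - 1) mod 24 = 22, so s[167] = s[23] = 21.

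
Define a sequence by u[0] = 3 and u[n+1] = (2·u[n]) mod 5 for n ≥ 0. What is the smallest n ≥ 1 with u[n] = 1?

1

We have u[0] = 3, u[1] = 1, u[2] = 2, u[3] = 4, u[4] = 3.
The sequence repeats with period 4.
The value 1 first appears (with n ≥ 1) at u[1].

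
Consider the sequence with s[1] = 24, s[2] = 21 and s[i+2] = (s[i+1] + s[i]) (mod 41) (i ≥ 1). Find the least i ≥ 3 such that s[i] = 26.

14

Listing terms: s[1] = 24, s[2] = 21, s[3] = 4, s[4] = 25, s[5] = 29, s[6] = 13, s[7] = 1, s[8] = 14, s[9] = 15, s[10] = 29, s[11] = 3, s[12] = 32, s[13] = 35, s[14] = 26, s[15] = 20, s[16] = 5, s[17] = 25, s[18] = 30, s[19] = 14, s[20] = 3, s[21] = 17, s[22] = 20, s[23] = 37, s[24] = 16, s[25] = 12, s[26] = 28, s[27] = 40, s[28] = 27, s[29] = 26, s[30] = 12, s[31] = 38, s[32] = 9, s[33] = 6, s[34] = 15, s[35] = 21, s[36] = 36, s[37] = 16, s[38] = 11, s[39] = 27, s[40] = 38, s[41] = 24, s[42] = 21.
Since (s[41], s[42]) = (s[1], s[2]) = (24, 21) (two consecutive terms determine the rest), the sequence is periodic with period 40.
The value 26 first appears (with i ≥ 3) at s[14].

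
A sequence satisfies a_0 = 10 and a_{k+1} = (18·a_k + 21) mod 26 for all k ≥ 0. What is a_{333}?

Listing terms: a_0 = 10; a_1 = 19; a_2 = 25; a_3 = 3; a_4 = 23; a_5 = 19.
Since a_5 = a_1 = 19, the sequence is eventually periodic: after a pre-period of length 1 it cycles with period 4.
For k ≥ 1, a_k depends only on (k - 1) mod 4. (333 - 1) mod 4 = 0, so a_{333} = a_1 = 19.

19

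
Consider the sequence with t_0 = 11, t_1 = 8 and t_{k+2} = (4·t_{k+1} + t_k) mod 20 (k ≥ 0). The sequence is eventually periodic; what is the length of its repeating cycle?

We have t_0 = 11,  t_1 = 8,  t_2 = 3,  t_3 = 0,  t_4 = 3,  t_5 = 12,  t_6 = 11,  t_7 = 16,  t_8 = 15,  t_9 = 16,  t_{10} = 19,  t_{11} = 12,  t_{12} = 7,  t_{13} = 0,  t_{14} = 7,  t_{15} = 8,  t_{16} = 19,  t_{17} = 4,  t_{18} = 15,  t_{19} = 4,  t_{20} = 11,  t_{21} = 8.
Since (t_{20}, t_{21}) = (t_0, t_1) = (11, 8) (two consecutive terms determine the rest), the sequence is periodic with period 20.

20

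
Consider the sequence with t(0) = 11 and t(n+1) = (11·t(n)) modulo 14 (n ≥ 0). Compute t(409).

Computing terms: t(0) = 11, t(1) = 9, t(2) = 1, t(3) = 11.
Since t(3) = t(0) = 11, the sequence is periodic with period 3.
(409 - 0) mod 3 = 1, so t(409) = t(1) = 9.

9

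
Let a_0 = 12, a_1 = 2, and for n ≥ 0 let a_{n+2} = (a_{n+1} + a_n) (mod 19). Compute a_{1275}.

6

a_0 = 12, a_1 = 2, a_2 = 14, a_3 = 16, a_4 = 11, a_5 = 8, a_6 = 0, a_7 = 8, a_8 = 8, a_9 = 16, a_{10} = 5, a_{11} = 2, a_{12} = 7, a_{13} = 9, a_{14} = 16, a_{15} = 6, a_{16} = 3, a_{17} = 9, a_{18} = 12, a_{19} = 2.
The sequence repeats with period 18.
So a_{1275} = a_{0 + ((1275-0) mod 18)} = a_{15} = 6.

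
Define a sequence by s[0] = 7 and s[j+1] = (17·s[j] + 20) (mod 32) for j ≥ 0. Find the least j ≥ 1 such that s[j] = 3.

Listing terms: s[0] = 7; s[1] = 11; s[2] = 15; s[3] = 19; s[4] = 23; s[5] = 27; s[6] = 31; s[7] = 3; s[8] = 7.
Since s[8] = s[0] = 7, the sequence is periodic with period 8.
The value 3 first appears (with j ≥ 1) at s[7].

7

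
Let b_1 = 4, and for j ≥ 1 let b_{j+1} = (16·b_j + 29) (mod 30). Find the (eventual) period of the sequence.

Computing terms: b_1 = 4; b_2 = 3; b_3 = 17; b_4 = 1; b_5 = 15; b_6 = 29; b_7 = 13; b_8 = 27; b_9 = 11; b_{10} = 25; b_{11} = 9; b_{12} = 23; b_{13} = 7; b_{14} = 21; b_{15} = 5; b_{16} = 19; b_{17} = 3.
Since b_{17} = b_2 = 3, the sequence is eventually periodic: after a pre-period of length 1 it cycles with period 15.

15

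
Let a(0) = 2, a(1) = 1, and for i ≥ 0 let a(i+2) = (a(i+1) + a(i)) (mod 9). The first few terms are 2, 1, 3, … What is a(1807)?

2

Listing terms: a(0) = 2,  a(1) = 1,  a(2) = 3,  a(3) = 4,  a(4) = 7,  a(5) = 2,  a(6) = 0,  a(7) = 2,  a(8) = 2,  a(9) = 4,  a(10) = 6,  a(11) = 1,  a(12) = 7,  a(13) = 8,  a(14) = 6,  a(15) = 5,  a(16) = 2,  a(17) = 7,  a(18) = 0,  a(19) = 7,  a(20) = 7,  a(21) = 5,  a(22) = 3,  a(23) = 8,  a(24) = 2,  a(25) = 1.
The sequence repeats with period 24.
So a(1807) = a(0 + ((1807-0) mod 24)) = a(7) = 2.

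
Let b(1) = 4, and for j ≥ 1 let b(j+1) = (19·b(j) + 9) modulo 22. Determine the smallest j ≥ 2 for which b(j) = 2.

b(1) = 4,  b(2) = 19,  b(3) = 18,  b(4) = 21,  b(5) = 12,  b(6) = 17,  b(7) = 2,  b(8) = 3,  b(9) = 0,  b(10) = 9,  b(11) = 4.
The sequence repeats with period 10.
The value 2 first appears (with j ≥ 2) at b(7).

7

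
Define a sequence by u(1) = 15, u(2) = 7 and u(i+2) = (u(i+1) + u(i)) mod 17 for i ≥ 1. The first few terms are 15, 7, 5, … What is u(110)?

7

Listing terms: u(1) = 15, u(2) = 7, u(3) = 5, u(4) = 12, u(5) = 0, u(6) = 12, u(7) = 12, u(8) = 7, u(9) = 2, u(10) = 9, u(11) = 11, u(12) = 3, u(13) = 14, u(14) = 0, u(15) = 14, u(16) = 14, u(17) = 11, u(18) = 8, u(19) = 2, u(20) = 10, u(21) = 12, u(22) = 5, u(23) = 0, u(24) = 5, u(25) = 5, u(26) = 10, u(27) = 15, u(28) = 8, u(29) = 6, u(30) = 14, u(31) = 3, u(32) = 0, u(33) = 3, u(34) = 3, u(35) = 6, u(36) = 9, u(37) = 15, u(38) = 7.
The sequence repeats with period 36.
So u(110) = u(1 + ((110-1) mod 36)) = u(2) = 7.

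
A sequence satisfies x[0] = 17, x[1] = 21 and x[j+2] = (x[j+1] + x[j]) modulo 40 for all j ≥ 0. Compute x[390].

13

Computing terms: x[0] = 17, x[1] = 21, x[2] = 38, x[3] = 19, x[4] = 17, x[5] = 36, x[6] = 13, x[7] = 9, x[8] = 22, x[9] = 31, x[10] = 13, x[11] = 4, x[12] = 17, x[13] = 21.
The sequence repeats with period 12.
(390 - 0) mod 12 = 6, so x[390] = x[6] = 13.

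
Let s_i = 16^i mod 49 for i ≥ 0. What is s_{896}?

18

We have s_0 = 1,  s_1 = 16,  s_2 = 11,  s_3 = 29,  s_4 = 23,  s_5 = 25,  s_6 = 8,  s_7 = 30,  s_8 = 39,  s_9 = 36,  s_{10} = 37,  s_{11} = 4,  s_{12} = 15,  s_{13} = 44,  s_{14} = 18,  s_{15} = 43,  s_{16} = 2,  s_{17} = 32,  s_{18} = 22,  s_{19} = 9,  s_{20} = 46,  s_{21} = 1.
Since s_{21} = s_0 = 1, the sequence is periodic with period 21.
So s_{896} = s_{0 + ((896-0) mod 21)} = s_{14} = 18.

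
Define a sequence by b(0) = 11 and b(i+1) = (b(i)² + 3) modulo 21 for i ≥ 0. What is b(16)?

19

We have b(0) = 11; b(1) = 19; b(2) = 7; b(3) = 10; b(4) = 19.
Since b(4) = b(1) = 19, the sequence is eventually periodic: after a pre-period of length 1 it cycles with period 3.
For i ≥ 1, b(i) depends only on (i - 1) mod 3. (16 - 1) mod 3 = 0, so b(16) = b(1) = 19.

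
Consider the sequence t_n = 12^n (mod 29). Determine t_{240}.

We have t_1 = 12, t_2 = 28, t_3 = 17, t_4 = 1, t_5 = 12.
The sequence repeats with period 4.
So t_{240} = t_{1 + ((240-1) mod 4)} = t_4 = 1.

1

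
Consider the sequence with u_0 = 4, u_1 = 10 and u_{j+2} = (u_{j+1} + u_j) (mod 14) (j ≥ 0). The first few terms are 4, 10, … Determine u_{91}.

4

Listing terms: u_0 = 4; u_1 = 10; u_2 = 0; u_3 = 10; u_4 = 10; u_5 = 6; u_6 = 2; u_7 = 8; u_8 = 10; u_9 = 4; u_{10} = 0; u_{11} = 4; u_{12} = 4; u_{13} = 8; u_{14} = 12; u_{15} = 6; u_{16} = 4; u_{17} = 10.
The sequence repeats with period 16.
So u_{91} = u_{0 + ((91-0) mod 16)} = u_{11} = 4.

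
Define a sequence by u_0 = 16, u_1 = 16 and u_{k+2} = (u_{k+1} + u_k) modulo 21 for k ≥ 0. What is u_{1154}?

11

u_0 = 16; u_1 = 16; u_2 = 11; u_3 = 6; u_4 = 17; u_5 = 2; u_6 = 19; u_7 = 0; u_8 = 19; u_9 = 19; u_{10} = 17; u_{11} = 15; u_{12} = 11; u_{13} = 5; u_{14} = 16; u_{15} = 0; u_{16} = 16; u_{17} = 16.
Since (u_{16}, u_{17}) = (u_0, u_1) = (16, 16) (two consecutive terms determine the rest), the sequence is periodic with period 16.
(1154 - 0) mod 16 = 2, so u_{1154} = u_2 = 11.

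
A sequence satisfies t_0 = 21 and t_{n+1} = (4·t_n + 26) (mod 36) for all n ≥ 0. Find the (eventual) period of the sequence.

9

Computing terms: t_0 = 21, t_1 = 2, t_2 = 34, t_3 = 18, t_4 = 26, t_5 = 22, t_6 = 6, t_7 = 14, t_8 = 10, t_9 = 30, t_{10} = 2.
Since t_{10} = t_1 = 2, the sequence is eventually periodic: after a pre-period of length 1 it cycles with period 9.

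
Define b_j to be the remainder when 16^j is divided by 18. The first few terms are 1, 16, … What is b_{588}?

Computing terms: b_0 = 1, b_1 = 16, b_2 = 4, b_3 = 10, b_4 = 16.
Since b_4 = b_1 = 16, the sequence is eventually periodic: after a pre-period of length 1 it cycles with period 3.
For j ≥ 1, b_j depends only on (j - 1) mod 3. (588 - 1) mod 3 = 2, so b_{588} = b_3 = 10.

10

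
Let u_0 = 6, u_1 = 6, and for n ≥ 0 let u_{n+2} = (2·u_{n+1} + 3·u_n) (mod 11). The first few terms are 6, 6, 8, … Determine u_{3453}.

Listing terms: u_0 = 6; u_1 = 6; u_2 = 8; u_3 = 1; u_4 = 4; u_5 = 0; u_6 = 1; u_7 = 2; u_8 = 7; u_9 = 9; u_{10} = 6; u_{11} = 6.
Since (u_{10}, u_{11}) = (u_0, u_1) = (6, 6) (two consecutive terms determine the rest), the sequence is periodic with period 10.
(3453 - 0) mod 10 = 3, so u_{3453} = u_3 = 1.

1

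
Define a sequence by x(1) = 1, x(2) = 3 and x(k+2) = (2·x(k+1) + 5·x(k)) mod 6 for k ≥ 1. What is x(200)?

3

x(1) = 1, x(2) = 3, x(3) = 5, x(4) = 1, x(5) = 3.
The sequence repeats with period 3.
(200 - 1) mod 3 = 1, so x(200) = x(2) = 3.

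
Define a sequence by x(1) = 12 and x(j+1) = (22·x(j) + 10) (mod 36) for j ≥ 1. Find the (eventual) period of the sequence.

x(1) = 12, x(2) = 22, x(3) = 26, x(4) = 6, x(5) = 34, x(6) = 2, x(7) = 18, x(8) = 10, x(9) = 14, x(10) = 30, x(11) = 22.
Since x(11) = x(2) = 22, the sequence is eventually periodic: after a pre-period of length 1 it cycles with period 9.

9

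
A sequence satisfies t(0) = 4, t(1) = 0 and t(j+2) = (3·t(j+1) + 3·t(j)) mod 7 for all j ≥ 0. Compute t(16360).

0

Computing terms: t(0) = 4, t(1) = 0, t(2) = 5, t(3) = 1, t(4) = 4, t(5) = 1, t(6) = 1, t(7) = 6, t(8) = 0, t(9) = 4, t(10) = 5, t(11) = 6, t(12) = 5, t(13) = 5, t(14) = 2, t(15) = 0, t(16) = 6, t(17) = 4, t(18) = 2, t(19) = 4, t(20) = 4, t(21) = 3, t(22) = 0, t(23) = 2, t(24) = 6, t(25) = 3, t(26) = 6, t(27) = 6, t(28) = 1, t(29) = 0, t(30) = 3, t(31) = 2, t(32) = 1, t(33) = 2, t(34) = 2, t(35) = 5, t(36) = 0, t(37) = 1, t(38) = 3, t(39) = 5, t(40) = 3, t(41) = 3, t(42) = 4, t(43) = 0.
The sequence repeats with period 42.
(16360 - 0) mod 42 = 22, so t(16360) = t(22) = 0.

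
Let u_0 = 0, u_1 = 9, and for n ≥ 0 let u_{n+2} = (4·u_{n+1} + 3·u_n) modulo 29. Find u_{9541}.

Listing terms: u_0 = 0; u_1 = 9; u_2 = 7; u_3 = 26; u_4 = 9; u_5 = 27; u_6 = 19; u_7 = 12; u_8 = 18; u_9 = 21; u_{10} = 22; u_{11} = 6; u_{12} = 3; u_{13} = 1; u_{14} = 13; u_{15} = 26; u_{16} = 27; u_{17} = 12; u_{18} = 13; u_{19} = 1; u_{20} = 14; u_{21} = 1; u_{22} = 17; u_{23} = 13; u_{24} = 16; u_{25} = 16; u_{26} = 25; u_{27} = 3; u_{28} = 0; u_{29} = 9.
Since (u_{28}, u_{29}) = (u_0, u_1) = (0, 9) (two consecutive terms determine the rest), the sequence is periodic with period 28.
(9541 - 0) mod 28 = 21, so u_{9541} = u_{21} = 1.

1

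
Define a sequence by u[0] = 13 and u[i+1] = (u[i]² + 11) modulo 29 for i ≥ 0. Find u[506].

18

Computing terms: u[0] = 13, u[1] = 6, u[2] = 18, u[3] = 16, u[4] = 6.
Since u[4] = u[1] = 6, the sequence is eventually periodic: after a pre-period of length 1 it cycles with period 3.
For i ≥ 1, u[i] depends only on (i - 1) mod 3. (506 - 1) mod 3 = 1, so u[506] = u[2] = 18.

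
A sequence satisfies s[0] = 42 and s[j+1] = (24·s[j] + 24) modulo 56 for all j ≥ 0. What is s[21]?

32

s[0] = 42; s[1] = 24; s[2] = 40; s[3] = 32; s[4] = 8; s[5] = 48; s[6] = 0; s[7] = 24.
Since s[7] = s[1] = 24, the sequence is eventually periodic: after a pre-period of length 1 it cycles with period 6.
For j ≥ 1, s[j] depends only on (j - 1) mod 6. (21 - 1) mod 6 = 2, so s[21] = s[3] = 32.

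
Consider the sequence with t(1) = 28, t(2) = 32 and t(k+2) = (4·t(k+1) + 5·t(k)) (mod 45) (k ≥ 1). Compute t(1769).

Computing terms: t(1) = 28; t(2) = 32; t(3) = 43; t(4) = 17; t(5) = 13; t(6) = 2; t(7) = 28; t(8) = 32.
Since (t(7), t(8)) = (t(1), t(2)) = (28, 32) (two consecutive terms determine the rest), the sequence is periodic with period 6.
So t(1769) = t(1 + ((1769-1) mod 6)) = t(5) = 13.

13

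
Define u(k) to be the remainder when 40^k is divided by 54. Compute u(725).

16

We have u(1) = 40, u(2) = 34, u(3) = 10, u(4) = 22, u(5) = 16, u(6) = 46, u(7) = 4, u(8) = 52, u(9) = 28, u(10) = 40.
The sequence repeats with period 9.
(725 - 1) mod 9 = 4, so u(725) = u(5) = 16.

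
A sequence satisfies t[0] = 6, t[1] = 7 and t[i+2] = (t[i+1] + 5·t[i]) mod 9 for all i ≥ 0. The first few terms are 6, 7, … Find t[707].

Listing terms: t[0] = 6, t[1] = 7, t[2] = 1, t[3] = 0, t[4] = 5, t[5] = 5, t[6] = 3, t[7] = 1, t[8] = 7, t[9] = 3, t[10] = 2, t[11] = 8, t[12] = 0, t[13] = 4, t[14] = 4, t[15] = 6, t[16] = 8, t[17] = 2, t[18] = 6, t[19] = 7.
Since (t[18], t[19]) = (t[0], t[1]) = (6, 7) (two consecutive terms determine the rest), the sequence is periodic with period 18.
(707 - 0) mod 18 = 5, so t[707] = t[5] = 5.

5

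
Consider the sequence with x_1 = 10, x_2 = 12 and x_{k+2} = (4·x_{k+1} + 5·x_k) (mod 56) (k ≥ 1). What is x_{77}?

x_1 = 10,  x_2 = 12,  x_3 = 42,  x_4 = 4,  x_5 = 2,  x_6 = 28,  x_7 = 10,  x_8 = 12.
Since (x_7, x_8) = (x_1, x_2) = (10, 12) (two consecutive terms determine the rest), the sequence is periodic with period 6.
So x_{77} = x_{1 + ((77-1) mod 6)} = x_5 = 2.

2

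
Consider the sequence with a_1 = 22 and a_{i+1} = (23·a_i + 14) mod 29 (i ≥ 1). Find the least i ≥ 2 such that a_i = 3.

4

a_1 = 22,  a_2 = 27,  a_3 = 26,  a_4 = 3,  a_5 = 25,  a_6 = 9,  a_7 = 18,  a_8 = 22.
The sequence repeats with period 7.
The value 3 first appears (with i ≥ 2) at a_4.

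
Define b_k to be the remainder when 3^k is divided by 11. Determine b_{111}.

Listing terms: b_1 = 3,  b_2 = 9,  b_3 = 5,  b_4 = 4,  b_5 = 1,  b_6 = 3.
Since b_6 = b_1 = 3, the sequence is periodic with period 5.
So b_{111} = b_{1 + ((111-1) mod 5)} = b_1 = 3.

3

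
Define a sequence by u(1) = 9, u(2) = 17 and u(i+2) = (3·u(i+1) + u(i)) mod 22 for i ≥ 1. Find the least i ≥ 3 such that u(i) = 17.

7

We have u(1) = 9; u(2) = 17; u(3) = 16; u(4) = 21; u(5) = 13; u(6) = 16; u(7) = 17; u(8) = 1; u(9) = 20; u(10) = 17; u(11) = 5; u(12) = 10; u(13) = 13; u(14) = 5; u(15) = 6; u(16) = 1; u(17) = 9; u(18) = 6; u(19) = 5; u(20) = 21; u(21) = 2; u(22) = 5; u(23) = 17; u(24) = 12; u(25) = 9; u(26) = 17.
The sequence repeats with period 24.
The value 17 first appears (with i ≥ 3) at u(7).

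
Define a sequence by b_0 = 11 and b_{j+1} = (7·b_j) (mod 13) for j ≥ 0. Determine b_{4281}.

b_0 = 11, b_1 = 12, b_2 = 6, b_3 = 3, b_4 = 8, b_5 = 4, b_6 = 2, b_7 = 1, b_8 = 7, b_9 = 10, b_{10} = 5, b_{11} = 9, b_{12} = 11.
Since b_{12} = b_0 = 11, the sequence is periodic with period 12.
So b_{4281} = b_{0 + ((4281-0) mod 12)} = b_9 = 10.

10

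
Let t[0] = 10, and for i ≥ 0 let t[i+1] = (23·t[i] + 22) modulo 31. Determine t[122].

Computing terms: t[0] = 10,  t[1] = 4,  t[2] = 21,  t[3] = 9,  t[4] = 12,  t[5] = 19,  t[6] = 25,  t[7] = 8,  t[8] = 20,  t[9] = 17,  t[10] = 10.
The sequence repeats with period 10.
So t[122] = t[0 + ((122-0) mod 10)] = t[2] = 21.

21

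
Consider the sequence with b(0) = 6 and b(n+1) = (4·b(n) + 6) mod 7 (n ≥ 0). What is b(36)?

6

b(0) = 6; b(1) = 2; b(2) = 0; b(3) = 6.
The sequence repeats with period 3.
So b(36) = b(0 + ((36-0) mod 3)) = b(0) = 6.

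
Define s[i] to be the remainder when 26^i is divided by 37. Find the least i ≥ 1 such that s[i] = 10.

We have s[0] = 1; s[1] = 26; s[2] = 10; s[3] = 1.
The sequence repeats with period 3.
The value 10 first appears (with i ≥ 1) at s[2].

2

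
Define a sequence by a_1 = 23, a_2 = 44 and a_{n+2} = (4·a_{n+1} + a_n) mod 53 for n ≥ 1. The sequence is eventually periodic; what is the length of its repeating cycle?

We have a_1 = 23, a_2 = 44, a_3 = 40, a_4 = 45, a_5 = 8, a_6 = 24, a_7 = 51, a_8 = 16, a_9 = 9, a_{10} = 52, a_{11} = 5, a_{12} = 19, a_{13} = 28, a_{14} = 25, a_{15} = 22, a_{16} = 7, a_{17} = 50, a_{18} = 48, a_{19} = 30, a_{20} = 9, a_{21} = 13, a_{22} = 8, a_{23} = 45, a_{24} = 29, a_{25} = 2, a_{26} = 37, a_{27} = 44, a_{28} = 1, a_{29} = 48, a_{30} = 34, a_{31} = 25, a_{32} = 28, a_{33} = 31, a_{34} = 46, a_{35} = 3, a_{36} = 5, a_{37} = 23, a_{38} = 44.
Since (a_{37}, a_{38}) = (a_1, a_2) = (23, 44) (two consecutive terms determine the rest), the sequence is periodic with period 36.

36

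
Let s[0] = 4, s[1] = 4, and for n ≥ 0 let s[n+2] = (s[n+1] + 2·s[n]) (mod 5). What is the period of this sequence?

4

Computing terms: s[0] = 4, s[1] = 4, s[2] = 2, s[3] = 0, s[4] = 4, s[5] = 4.
The sequence repeats with period 4.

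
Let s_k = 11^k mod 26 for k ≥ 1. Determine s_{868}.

Computing terms: s_1 = 11,  s_2 = 17,  s_3 = 5,  s_4 = 3,  s_5 = 7,  s_6 = 25,  s_7 = 15,  s_8 = 9,  s_9 = 21,  s_{10} = 23,  s_{11} = 19,  s_{12} = 1,  s_{13} = 11.
The sequence repeats with period 12.
So s_{868} = s_{1 + ((868-1) mod 12)} = s_4 = 3.

3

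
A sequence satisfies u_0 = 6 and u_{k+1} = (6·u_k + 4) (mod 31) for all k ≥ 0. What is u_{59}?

21

Computing terms: u_0 = 6,  u_1 = 9,  u_2 = 27,  u_3 = 11,  u_4 = 8,  u_5 = 21,  u_6 = 6.
The sequence repeats with period 6.
(59 - 0) mod 6 = 5, so u_{59} = u_5 = 21.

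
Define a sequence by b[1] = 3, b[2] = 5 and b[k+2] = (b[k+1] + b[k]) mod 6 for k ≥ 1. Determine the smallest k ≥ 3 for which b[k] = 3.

5

We have b[1] = 3; b[2] = 5; b[3] = 2; b[4] = 1; b[5] = 3; b[6] = 4; b[7] = 1; b[8] = 5; b[9] = 0; b[10] = 5; b[11] = 5; b[12] = 4; b[13] = 3; b[14] = 1; b[15] = 4; b[16] = 5; b[17] = 3; b[18] = 2; b[19] = 5; b[20] = 1; b[21] = 0; b[22] = 1; b[23] = 1; b[24] = 2; b[25] = 3; b[26] = 5.
The sequence repeats with period 24.
The value 3 first appears (with k ≥ 3) at b[5].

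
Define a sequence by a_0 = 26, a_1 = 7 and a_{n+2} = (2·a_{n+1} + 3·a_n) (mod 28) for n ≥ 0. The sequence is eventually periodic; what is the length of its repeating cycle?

Computing terms: a_0 = 26,  a_1 = 7,  a_2 = 8,  a_3 = 9,  a_4 = 14,  a_5 = 27,  a_6 = 12,  a_7 = 21,  a_8 = 22,  a_9 = 23,  a_{10} = 0,  a_{11} = 13,  a_{12} = 26,  a_{13} = 7.
The sequence repeats with period 12.

12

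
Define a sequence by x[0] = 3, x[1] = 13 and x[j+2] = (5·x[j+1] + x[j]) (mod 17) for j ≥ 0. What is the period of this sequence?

36

Listing terms: x[0] = 3, x[1] = 13, x[2] = 0, x[3] = 13, x[4] = 14, x[5] = 15, x[6] = 4, x[7] = 1, x[8] = 9, x[9] = 12, x[10] = 1, x[11] = 0, x[12] = 1, x[13] = 5, x[14] = 9, x[15] = 16, x[16] = 4, x[17] = 2, x[18] = 14, x[19] = 4, x[20] = 0, x[21] = 4, x[22] = 3, x[23] = 2, x[24] = 13, x[25] = 16, x[26] = 8, x[27] = 5, x[28] = 16, x[29] = 0, x[30] = 16, x[31] = 12, x[32] = 8, x[33] = 1, x[34] = 13, x[35] = 15, x[36] = 3, x[37] = 13.
Since (x[36], x[37]) = (x[0], x[1]) = (3, 13) (two consecutive terms determine the rest), the sequence is periodic with period 36.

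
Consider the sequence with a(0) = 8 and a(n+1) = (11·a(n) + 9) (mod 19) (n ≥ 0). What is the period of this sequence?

3

Computing terms: a(0) = 8,  a(1) = 2,  a(2) = 12,  a(3) = 8.
Since a(3) = a(0) = 8, the sequence is periodic with period 3.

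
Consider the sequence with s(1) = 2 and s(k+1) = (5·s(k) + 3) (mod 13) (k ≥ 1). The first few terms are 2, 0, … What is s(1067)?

3

We have s(1) = 2, s(2) = 0, s(3) = 3, s(4) = 5, s(5) = 2.
Since s(5) = s(1) = 2, the sequence is periodic with period 4.
So s(1067) = s(1 + ((1067-1) mod 4)) = s(3) = 3.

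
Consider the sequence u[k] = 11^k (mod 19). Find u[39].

Listing terms: u[1] = 11; u[2] = 7; u[3] = 1; u[4] = 11.
The sequence repeats with period 3.
(39 - 1) mod 3 = 2, so u[39] = u[3] = 1.

1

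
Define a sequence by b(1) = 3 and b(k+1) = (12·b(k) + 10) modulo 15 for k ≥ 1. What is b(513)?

13

b(1) = 3, b(2) = 1, b(3) = 7, b(4) = 4, b(5) = 13, b(6) = 1.
Since b(6) = b(2) = 1, the sequence is eventually periodic: after a pre-period of length 1 it cycles with period 4.
For k ≥ 2, b(k) depends only on (k - 2) mod 4. (513 - 2) mod 4 = 3, so b(513) = b(5) = 13.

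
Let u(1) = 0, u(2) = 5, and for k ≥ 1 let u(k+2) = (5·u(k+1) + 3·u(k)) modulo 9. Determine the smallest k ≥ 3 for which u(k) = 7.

3

Computing terms: u(1) = 0, u(2) = 5, u(3) = 7, u(4) = 5, u(5) = 1, u(6) = 2, u(7) = 4, u(8) = 8, u(9) = 7, u(10) = 5.
Since (u(9), u(10)) = (u(3), u(4)) = (7, 5) (two consecutive terms determine the rest), the sequence is eventually periodic: after a pre-period of length 2 it cycles with period 6.
The value 7 first appears (with k ≥ 3) at u(3).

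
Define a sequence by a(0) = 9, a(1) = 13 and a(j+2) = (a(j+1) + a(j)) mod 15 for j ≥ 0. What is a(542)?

Computing terms: a(0) = 9; a(1) = 13; a(2) = 7; a(3) = 5; a(4) = 12; a(5) = 2; a(6) = 14; a(7) = 1; a(8) = 0; a(9) = 1; a(10) = 1; a(11) = 2; a(12) = 3; a(13) = 5; a(14) = 8; a(15) = 13; a(16) = 6; a(17) = 4; a(18) = 10; a(19) = 14; a(20) = 9; a(21) = 8; a(22) = 2; a(23) = 10; a(24) = 12; a(25) = 7; a(26) = 4; a(27) = 11; a(28) = 0; a(29) = 11; a(30) = 11; a(31) = 7; a(32) = 3; a(33) = 10; a(34) = 13; a(35) = 8; a(36) = 6; a(37) = 14; a(38) = 5; a(39) = 4; a(40) = 9; a(41) = 13.
Since (a(40), a(41)) = (a(0), a(1)) = (9, 13) (two consecutive terms determine the rest), the sequence is periodic with period 40.
So a(542) = a(0 + ((542-0) mod 40)) = a(22) = 2.

2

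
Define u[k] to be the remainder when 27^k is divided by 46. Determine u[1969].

1

We have u[1] = 27, u[2] = 39, u[3] = 41, u[4] = 3, u[5] = 35, u[6] = 25, u[7] = 31, u[8] = 9, u[9] = 13, u[10] = 29, u[11] = 1, u[12] = 27.
The sequence repeats with period 11.
(1969 - 1) mod 11 = 10, so u[1969] = u[11] = 1.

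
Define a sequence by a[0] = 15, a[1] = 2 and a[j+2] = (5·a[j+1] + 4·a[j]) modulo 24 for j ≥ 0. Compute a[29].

Listing terms: a[0] = 15; a[1] = 2; a[2] = 22; a[3] = 22; a[4] = 6; a[5] = 22; a[6] = 14; a[7] = 14; a[8] = 6; a[9] = 14; a[10] = 22; a[11] = 22.
Since (a[10], a[11]) = (a[2], a[3]) = (22, 22) (two consecutive terms determine the rest), the sequence is eventually periodic: after a pre-period of length 2 it cycles with period 8.
For j ≥ 2, a[j] depends only on (j - 2) mod 8. (29 - 2) mod 8 = 3, so a[29] = a[5] = 22.

22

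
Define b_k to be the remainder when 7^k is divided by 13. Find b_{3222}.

Computing terms: b_0 = 1; b_1 = 7; b_2 = 10; b_3 = 5; b_4 = 9; b_5 = 11; b_6 = 12; b_7 = 6; b_8 = 3; b_9 = 8; b_{10} = 4; b_{11} = 2; b_{12} = 1.
The sequence repeats with period 12.
(3222 - 0) mod 12 = 6, so b_{3222} = b_6 = 12.

12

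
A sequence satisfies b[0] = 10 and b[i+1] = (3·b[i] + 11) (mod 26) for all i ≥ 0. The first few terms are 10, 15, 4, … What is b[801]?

Listing terms: b[0] = 10, b[1] = 15, b[2] = 4, b[3] = 23, b[4] = 2, b[5] = 17, b[6] = 10.
Since b[6] = b[0] = 10, the sequence is periodic with period 6.
So b[801] = b[0 + ((801-0) mod 6)] = b[3] = 23.

23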